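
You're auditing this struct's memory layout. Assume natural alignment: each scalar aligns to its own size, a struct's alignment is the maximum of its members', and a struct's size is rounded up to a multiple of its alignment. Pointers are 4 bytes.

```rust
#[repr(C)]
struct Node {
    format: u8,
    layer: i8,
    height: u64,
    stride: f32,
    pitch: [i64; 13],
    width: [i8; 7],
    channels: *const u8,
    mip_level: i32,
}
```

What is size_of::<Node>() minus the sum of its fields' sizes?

format at 0 (size 1, align 1) → ends 1
layer at 1 (size 1, align 1) → ends 2
pad 6 to align 8 for height
height at 8 (size 8, align 8) → ends 16
stride at 16 (size 4, align 4) → ends 20
pad 4 to align 8 for pitch
pitch at 24 (size 104, align 8) → ends 128
width at 128 (size 7, align 1) → ends 135
pad 1 to align 4 for channels
channels at 136 (size 4, align 4) → ends 140
mip_level at 140 (size 4, align 4) → ends 144
total 144 bytes, alignment 8
data bytes 133, size 144 → padding 11

11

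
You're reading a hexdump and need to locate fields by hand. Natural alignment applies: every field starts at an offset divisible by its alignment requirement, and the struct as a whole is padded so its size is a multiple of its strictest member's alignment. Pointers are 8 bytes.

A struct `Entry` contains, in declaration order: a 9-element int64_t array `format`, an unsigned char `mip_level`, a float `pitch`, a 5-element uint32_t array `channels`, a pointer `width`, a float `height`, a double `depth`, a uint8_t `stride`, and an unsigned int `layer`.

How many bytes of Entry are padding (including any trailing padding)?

14

@0: format [72B, align 8] → 72
@72: mip_level [1B, align 1] → 73
+3 pad (align 4)
@76: pitch [4B, align 4] → 80
@80: channels [20B, align 4] → 100
+4 pad (align 8)
@104: width [8B, align 8] → 112
@112: height [4B, align 4] → 116
+4 pad (align 8)
@120: depth [8B, align 8] → 128
@128: stride [1B, align 1] → 129
+3 pad (align 4)
@132: layer [4B, align 4] → 136
size 136, align 8
data bytes 122, size 136 → padding 14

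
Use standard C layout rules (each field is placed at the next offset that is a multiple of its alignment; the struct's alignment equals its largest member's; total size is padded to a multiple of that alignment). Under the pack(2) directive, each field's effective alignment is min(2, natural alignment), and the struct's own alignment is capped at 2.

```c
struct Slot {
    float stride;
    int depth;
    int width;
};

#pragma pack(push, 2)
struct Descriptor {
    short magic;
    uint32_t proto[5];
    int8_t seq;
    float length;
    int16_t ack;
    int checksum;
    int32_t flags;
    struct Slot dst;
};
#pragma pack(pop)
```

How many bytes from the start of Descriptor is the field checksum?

30

Slot: @0: stride [4B, align 4] → 4; @4: depth [4B, align 4] → 8; @8: width [4B, align 4] → 12; size 12, align 4
@0: magic [2B, align 2] → 2
@2: proto [20B, align 2] → 22
@22: seq [1B, align 1] → 23
+1 pad (align 2)
@24: length [4B, align 2] → 28
@28: ack [2B, align 2] → 30
@30: checksum [4B, align 2] → 34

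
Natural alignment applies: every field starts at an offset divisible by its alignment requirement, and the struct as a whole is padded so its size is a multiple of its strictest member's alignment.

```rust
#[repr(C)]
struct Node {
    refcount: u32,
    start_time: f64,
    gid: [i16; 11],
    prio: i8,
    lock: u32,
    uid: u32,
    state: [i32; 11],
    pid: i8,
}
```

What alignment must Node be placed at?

member alignments: refcount=4, start_time=8, gid=2, prio=1, lock=4, uid=4, state=4, pid=1
max = 8

8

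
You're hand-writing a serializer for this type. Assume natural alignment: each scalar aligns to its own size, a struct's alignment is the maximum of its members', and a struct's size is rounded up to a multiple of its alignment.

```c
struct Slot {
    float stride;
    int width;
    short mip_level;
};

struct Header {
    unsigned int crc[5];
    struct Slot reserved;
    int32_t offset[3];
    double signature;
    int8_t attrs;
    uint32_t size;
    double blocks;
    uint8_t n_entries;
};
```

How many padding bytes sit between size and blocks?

Slot: @0: stride [4B, align 4] → 4; @4: width [4B, align 4] → 8; @8: mip_level [2B, align 2] → 10; +2 tail pad (align 4); size 12, align 4
@0: crc [20B, align 4] → 20
@20: reserved [12B, align 4] → 32
@32: offset [12B, align 4] → 44
+4 pad (align 8)
@48: signature [8B, align 8] → 56
@56: attrs [1B, align 1] → 57
+3 pad (align 4)
@60: size [4B, align 4] → 64
@64: blocks [8B, align 8] → 72

0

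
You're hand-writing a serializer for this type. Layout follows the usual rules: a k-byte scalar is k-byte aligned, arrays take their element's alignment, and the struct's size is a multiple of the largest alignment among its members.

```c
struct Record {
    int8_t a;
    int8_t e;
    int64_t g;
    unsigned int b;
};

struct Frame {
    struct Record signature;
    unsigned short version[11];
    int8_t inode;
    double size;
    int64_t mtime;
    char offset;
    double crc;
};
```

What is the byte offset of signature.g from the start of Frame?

Record: a at 0 (size 1, align 1) → ends 1; e at 1 (size 1, align 1) → ends 2; pad 6 to align 8 for g; g at 8 (size 8, align 8) → ends 16; b at 16 (size 4, align 4) → ends 20; tail pad 4 to reach multiple of 8; total 24 bytes, alignment 8
signature at 0 (size 24, align 8) → ends 24
within Record: g at 8
0 + 8 = 8

8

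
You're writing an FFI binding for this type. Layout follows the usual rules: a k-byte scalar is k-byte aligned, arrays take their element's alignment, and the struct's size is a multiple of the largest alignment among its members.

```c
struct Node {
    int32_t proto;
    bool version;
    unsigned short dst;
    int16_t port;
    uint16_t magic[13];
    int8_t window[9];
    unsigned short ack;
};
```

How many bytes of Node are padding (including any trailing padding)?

@0: proto [4B, align 4] → 4
@4: version [1B, align 1] → 5
+1 pad (align 2)
@6: dst [2B, align 2] → 8
@8: port [2B, align 2] → 10
@10: magic [26B, align 2] → 36
@36: window [9B, align 1] → 45
+1 pad (align 2)
@46: ack [2B, align 2] → 48
size 48, align 4
data bytes 46, size 48 → padding 2

2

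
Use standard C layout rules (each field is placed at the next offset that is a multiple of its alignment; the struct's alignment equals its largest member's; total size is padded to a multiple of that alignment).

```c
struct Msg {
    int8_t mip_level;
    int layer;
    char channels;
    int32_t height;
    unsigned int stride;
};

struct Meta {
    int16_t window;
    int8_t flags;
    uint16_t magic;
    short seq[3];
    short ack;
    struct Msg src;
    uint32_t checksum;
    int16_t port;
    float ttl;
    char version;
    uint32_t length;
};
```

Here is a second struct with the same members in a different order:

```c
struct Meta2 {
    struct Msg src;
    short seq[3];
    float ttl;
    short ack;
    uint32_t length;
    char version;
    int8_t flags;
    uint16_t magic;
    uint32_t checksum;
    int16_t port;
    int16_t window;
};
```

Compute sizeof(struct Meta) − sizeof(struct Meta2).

4

Msg: 0..1  mip_level  (1B, 1-aligned); 1..4  -- padding (3B); 4..8  layer  (4B, 4-aligned); 8..9  channels  (1B, 1-aligned); 9..12  -- padding (3B); 12..16  height  (4B, 4-aligned); 16..20  stride  (4B, 4-aligned); sizeof = 20, alignof = 4
0..2  window  (2B, 2-aligned)
2..3  flags  (1B, 1-aligned)
3..4  -- padding (1B)
4..6  magic  (2B, 2-aligned)
6..12  seq  (6B, 2-aligned)
12..14  ack  (2B, 2-aligned)
14..16  -- padding (2B)
16..36  src  (20B, 4-aligned)
36..40  checksum  (4B, 4-aligned)
40..42  port  (2B, 2-aligned)
42..44  -- padding (2B)
44..48  ttl  (4B, 4-aligned)
48..49  version  (1B, 1-aligned)
49..52  -- padding (3B)
52..56  length  (4B, 4-aligned)
sizeof = 56, alignof = 4
— Meta2 —
0..20  src  (20B, 4-aligned)
20..26  seq  (6B, 2-aligned)
26..28  -- padding (2B)
28..32  ttl  (4B, 4-aligned)
32..34  ack  (2B, 2-aligned)
34..36  -- padding (2B)
36..40  length  (4B, 4-aligned)
40..41  version  (1B, 1-aligned)
41..42  flags  (1B, 1-aligned)
42..44  magic  (2B, 2-aligned)
44..48  checksum  (4B, 4-aligned)
48..50  port  (2B, 2-aligned)
50..52  window  (2B, 2-aligned)
sizeof = 52, alignof = 4
56 − 52 = 4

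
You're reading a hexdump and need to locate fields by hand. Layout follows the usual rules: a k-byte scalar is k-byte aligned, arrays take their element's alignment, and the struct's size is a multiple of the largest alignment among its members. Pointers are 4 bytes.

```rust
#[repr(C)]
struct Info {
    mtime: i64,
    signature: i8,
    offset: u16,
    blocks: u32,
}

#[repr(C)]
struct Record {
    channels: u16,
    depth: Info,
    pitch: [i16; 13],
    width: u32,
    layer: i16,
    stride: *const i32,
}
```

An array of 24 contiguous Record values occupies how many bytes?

1536

Info: 0..8  mtime  (8B, 8-aligned); 8..9  signature  (1B, 1-aligned); 9..10  -- padding (1B); 10..12  offset  (2B, 2-aligned); 12..16  blocks  (4B, 4-aligned); sizeof = 16, alignof = 8
0..2  channels  (2B, 2-aligned)
2..8  -- padding (6B)
8..24  depth  (16B, 8-aligned)
24..50  pitch  (26B, 2-aligned)
50..52  -- padding (2B)
52..56  width  (4B, 4-aligned)
56..58  layer  (2B, 2-aligned)
58..60  -- padding (2B)
60..64  stride  (4B, 4-aligned)
sizeof = 64, alignof = 8
array of 24: 24 × 64 = 1536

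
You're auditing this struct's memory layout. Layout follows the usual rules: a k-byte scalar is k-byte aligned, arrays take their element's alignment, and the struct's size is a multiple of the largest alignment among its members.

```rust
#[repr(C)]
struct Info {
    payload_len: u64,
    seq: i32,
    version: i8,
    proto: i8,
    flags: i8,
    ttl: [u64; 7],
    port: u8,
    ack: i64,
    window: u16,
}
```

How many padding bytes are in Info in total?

0..8  payload_len  (8B, 8-aligned)
8..12  seq  (4B, 4-aligned)
12..13  version  (1B, 1-aligned)
13..14  proto  (1B, 1-aligned)
14..15  flags  (1B, 1-aligned)
15..16  -- padding (1B)
16..72  ttl  (56B, 8-aligned)
72..73  port  (1B, 1-aligned)
73..80  -- padding (7B)
80..88  ack  (8B, 8-aligned)
88..90  window  (2B, 2-aligned)
90..96  -- tail padding (6B)
sizeof = 96, alignof = 8
data bytes 82, size 96 → padding 14

14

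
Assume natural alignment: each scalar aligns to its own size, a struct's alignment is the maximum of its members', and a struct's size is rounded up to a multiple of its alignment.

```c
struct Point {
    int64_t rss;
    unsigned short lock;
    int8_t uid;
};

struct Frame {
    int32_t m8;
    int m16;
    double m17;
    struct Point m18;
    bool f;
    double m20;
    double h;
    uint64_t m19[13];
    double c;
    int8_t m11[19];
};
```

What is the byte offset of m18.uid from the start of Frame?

Point: @0: rss [8B, align 8] → 8; @8: lock [2B, align 2] → 10; @10: uid [1B, align 1] → 11; +5 tail pad (align 8); size 16, align 8
@0: m8 [4B, align 4] → 4
@4: m16 [4B, align 4] → 8
@8: m17 [8B, align 8] → 16
@16: m18 [16B, align 8] → 32
within Point: uid at 10
16 + 10 = 26

26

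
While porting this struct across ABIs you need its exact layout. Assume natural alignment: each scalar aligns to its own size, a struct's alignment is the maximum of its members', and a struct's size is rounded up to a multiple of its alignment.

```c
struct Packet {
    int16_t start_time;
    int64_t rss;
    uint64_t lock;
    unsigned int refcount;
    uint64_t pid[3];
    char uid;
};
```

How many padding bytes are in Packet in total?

0..2  start_time  (2B, 2-aligned)
2..8  -- padding (6B)
8..16  rss  (8B, 8-aligned)
16..24  lock  (8B, 8-aligned)
24..28  refcount  (4B, 4-aligned)
28..32  -- padding (4B)
32..56  pid  (24B, 8-aligned)
56..57  uid  (1B, 1-aligned)
57..64  -- tail padding (7B)
sizeof = 64, alignof = 8
data bytes 47, size 64 → padding 17

17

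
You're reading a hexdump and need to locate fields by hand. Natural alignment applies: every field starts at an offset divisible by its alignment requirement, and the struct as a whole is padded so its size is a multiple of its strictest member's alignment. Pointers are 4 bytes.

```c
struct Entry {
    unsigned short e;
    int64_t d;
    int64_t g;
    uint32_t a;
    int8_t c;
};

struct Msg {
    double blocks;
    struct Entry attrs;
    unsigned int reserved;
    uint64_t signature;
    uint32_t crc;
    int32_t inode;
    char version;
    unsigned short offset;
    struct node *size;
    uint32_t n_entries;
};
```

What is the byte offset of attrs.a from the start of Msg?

Entry: @0: e [2B, align 2] → 2; +6 pad (align 8); @8: d [8B, align 8] → 16; @16: g [8B, align 8] → 24; @24: a [4B, align 4] → 28; @28: c [1B, align 1] → 29; +3 tail pad (align 8); size 32, align 8
@0: blocks [8B, align 8] → 8
@8: attrs [32B, align 8] → 40
within Entry: a at 24
8 + 24 = 32

32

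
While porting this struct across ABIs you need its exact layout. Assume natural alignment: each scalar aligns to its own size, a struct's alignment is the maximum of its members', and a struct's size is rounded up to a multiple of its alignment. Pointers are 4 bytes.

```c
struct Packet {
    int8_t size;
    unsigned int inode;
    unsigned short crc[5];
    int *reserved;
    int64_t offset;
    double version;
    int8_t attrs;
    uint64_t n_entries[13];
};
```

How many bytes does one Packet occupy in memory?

152 bytes

size at 0 (size 1, align 1) → ends 1
pad 3 to align 4 for inode
inode at 4 (size 4, align 4) → ends 8
crc at 8 (size 10, align 2) → ends 18
pad 2 to align 4 for reserved
reserved at 20 (size 4, align 4) → ends 24
offset at 24 (size 8, align 8) → ends 32
version at 32 (size 8, align 8) → ends 40
attrs at 40 (size 1, align 1) → ends 41
pad 7 to align 8 for n_entries
n_entries at 48 (size 104, align 8) → ends 152
total 152 bytes, alignment 8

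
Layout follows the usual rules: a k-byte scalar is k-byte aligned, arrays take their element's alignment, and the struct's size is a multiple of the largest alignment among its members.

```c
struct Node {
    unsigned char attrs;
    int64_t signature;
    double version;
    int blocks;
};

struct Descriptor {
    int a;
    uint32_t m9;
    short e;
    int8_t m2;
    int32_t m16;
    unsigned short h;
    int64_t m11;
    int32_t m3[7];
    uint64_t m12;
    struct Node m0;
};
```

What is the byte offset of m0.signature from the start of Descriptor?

80

Node: attrs at 0 (size 1, align 1) → ends 1; pad 7 to align 8 for signature; signature at 8 (size 8, align 8) → ends 16; version at 16 (size 8, align 8) → ends 24; blocks at 24 (size 4, align 4) → ends 28; tail pad 4 to reach multiple of 8; total 32 bytes, alignment 8
a at 0 (size 4, align 4) → ends 4
m9 at 4 (size 4, align 4) → ends 8
e at 8 (size 2, align 2) → ends 10
m2 at 10 (size 1, align 1) → ends 11
pad 1 to align 4 for m16
m16 at 12 (size 4, align 4) → ends 16
h at 16 (size 2, align 2) → ends 18
pad 6 to align 8 for m11
m11 at 24 (size 8, align 8) → ends 32
m3 at 32 (size 28, align 4) → ends 60
pad 4 to align 8 for m12
m12 at 64 (size 8, align 8) → ends 72
m0 at 72 (size 32, align 8) → ends 104
within Node: signature at 8
72 + 8 = 80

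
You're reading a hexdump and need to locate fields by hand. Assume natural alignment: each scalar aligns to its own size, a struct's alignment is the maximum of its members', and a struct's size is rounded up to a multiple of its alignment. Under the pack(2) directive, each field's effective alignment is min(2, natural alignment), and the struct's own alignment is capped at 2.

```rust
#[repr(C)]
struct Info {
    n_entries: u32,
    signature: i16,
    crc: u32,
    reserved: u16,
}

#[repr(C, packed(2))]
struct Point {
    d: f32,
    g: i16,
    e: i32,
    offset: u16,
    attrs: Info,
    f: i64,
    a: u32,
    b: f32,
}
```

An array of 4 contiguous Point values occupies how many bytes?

Info: n_entries at 0 (size 4, align 4) → ends 4; signature at 4 (size 2, align 2) → ends 6; pad 2 to align 4 for crc; crc at 8 (size 4, align 4) → ends 12; reserved at 12 (size 2, align 2) → ends 14; tail pad 2 to reach multiple of 4; total 16 bytes, alignment 4
d at 0 (size 4, align 2) → ends 4
g at 4 (size 2, align 2) → ends 6
e at 6 (size 4, align 2) → ends 10
offset at 10 (size 2, align 2) → ends 12
attrs at 12 (size 16, align 2) → ends 28
f at 28 (size 8, align 2) → ends 36
a at 36 (size 4, align 2) → ends 40
b at 40 (size 4, align 2) → ends 44
total 44 bytes, alignment 2
array of 4: 4 × 44 = 176

176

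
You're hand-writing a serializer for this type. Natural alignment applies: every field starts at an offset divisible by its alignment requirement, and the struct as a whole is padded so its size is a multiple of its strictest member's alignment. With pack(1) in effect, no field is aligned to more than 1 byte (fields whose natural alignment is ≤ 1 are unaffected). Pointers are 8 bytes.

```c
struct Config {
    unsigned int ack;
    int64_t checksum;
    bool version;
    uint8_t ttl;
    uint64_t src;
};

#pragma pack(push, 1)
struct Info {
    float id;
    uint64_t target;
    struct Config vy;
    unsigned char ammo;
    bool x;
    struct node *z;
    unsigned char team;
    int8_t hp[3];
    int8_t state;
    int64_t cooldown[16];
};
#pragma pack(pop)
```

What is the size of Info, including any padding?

Config: 0..4  ack  (4B, 4-aligned); 4..8  -- padding (4B); 8..16  checksum  (8B, 8-aligned); 16..17  version  (1B, 1-aligned); 17..18  ttl  (1B, 1-aligned); 18..24  -- padding (6B); 24..32  src  (8B, 8-aligned); sizeof = 32, alignof = 8
0..4  id  (4B, 1-aligned)
4..12  target  (8B, 1-aligned)
12..44  vy  (32B, 1-aligned)
44..45  ammo  (1B, 1-aligned)
45..46  x  (1B, 1-aligned)
46..54  z  (8B, 1-aligned)
54..55  team  (1B, 1-aligned)
55..58  hp  (3B, 1-aligned)
58..59  state  (1B, 1-aligned)
59..187  cooldown  (128B, 1-aligned)
sizeof = 187, alignof = 1

187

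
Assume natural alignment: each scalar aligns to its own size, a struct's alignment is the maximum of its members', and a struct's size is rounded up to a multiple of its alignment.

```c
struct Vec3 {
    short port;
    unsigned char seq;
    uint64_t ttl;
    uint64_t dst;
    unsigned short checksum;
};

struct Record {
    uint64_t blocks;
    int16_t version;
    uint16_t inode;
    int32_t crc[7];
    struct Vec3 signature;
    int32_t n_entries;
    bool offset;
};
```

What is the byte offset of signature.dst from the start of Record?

Vec3: 0..2  port  (2B, 2-aligned); 2..3  seq  (1B, 1-aligned); 3..8  -- padding (5B); 8..16  ttl  (8B, 8-aligned); 16..24  dst  (8B, 8-aligned); 24..26  checksum  (2B, 2-aligned); 26..32  -- tail padding (6B); sizeof = 32, alignof = 8
0..8  blocks  (8B, 8-aligned)
8..10  version  (2B, 2-aligned)
10..12  inode  (2B, 2-aligned)
12..40  crc  (28B, 4-aligned)
40..72  signature  (32B, 8-aligned)
within Vec3: dst at 16
40 + 16 = 56

56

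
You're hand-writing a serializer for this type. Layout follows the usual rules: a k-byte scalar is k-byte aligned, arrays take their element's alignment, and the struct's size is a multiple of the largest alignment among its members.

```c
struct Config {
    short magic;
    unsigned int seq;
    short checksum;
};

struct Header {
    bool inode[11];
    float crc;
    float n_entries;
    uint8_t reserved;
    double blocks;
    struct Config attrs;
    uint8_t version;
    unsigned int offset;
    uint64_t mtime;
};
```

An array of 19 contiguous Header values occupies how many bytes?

1216

Config: @0: magic [2B, align 2] → 2; +2 pad (align 4); @4: seq [4B, align 4] → 8; @8: checksum [2B, align 2] → 10; +2 tail pad (align 4); size 12, align 4
@0: inode [11B, align 1] → 11
+1 pad (align 4)
@12: crc [4B, align 4] → 16
@16: n_entries [4B, align 4] → 20
@20: reserved [1B, align 1] → 21
+3 pad (align 8)
@24: blocks [8B, align 8] → 32
@32: attrs [12B, align 4] → 44
@44: version [1B, align 1] → 45
+3 pad (align 4)
@48: offset [4B, align 4] → 52
+4 pad (align 8)
@56: mtime [8B, align 8] → 64
size 64, align 8
array of 19: 19 × 64 = 1216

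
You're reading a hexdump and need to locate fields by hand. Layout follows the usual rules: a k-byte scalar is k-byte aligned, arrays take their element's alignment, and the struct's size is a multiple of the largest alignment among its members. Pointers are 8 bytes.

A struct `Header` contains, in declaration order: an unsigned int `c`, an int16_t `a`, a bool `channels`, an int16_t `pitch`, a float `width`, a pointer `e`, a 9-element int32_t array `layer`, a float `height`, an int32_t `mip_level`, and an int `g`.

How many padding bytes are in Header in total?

3

@0: c [4B, align 4] → 4
@4: a [2B, align 2] → 6
@6: channels [1B, align 1] → 7
+1 pad (align 2)
@8: pitch [2B, align 2] → 10
+2 pad (align 4)
@12: width [4B, align 4] → 16
@16: e [8B, align 8] → 24
@24: layer [36B, align 4] → 60
@60: height [4B, align 4] → 64
@64: mip_level [4B, align 4] → 68
@68: g [4B, align 4] → 72
size 72, align 8
data bytes 69, size 72 → padding 3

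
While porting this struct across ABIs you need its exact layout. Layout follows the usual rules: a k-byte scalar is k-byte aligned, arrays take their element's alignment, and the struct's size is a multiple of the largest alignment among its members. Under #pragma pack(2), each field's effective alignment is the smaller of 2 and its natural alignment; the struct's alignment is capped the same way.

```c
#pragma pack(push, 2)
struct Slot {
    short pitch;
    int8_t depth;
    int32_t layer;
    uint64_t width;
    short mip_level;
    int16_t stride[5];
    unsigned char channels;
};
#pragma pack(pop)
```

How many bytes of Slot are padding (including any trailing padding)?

0..2  pitch  (2B, 2-aligned)
2..3  depth  (1B, 1-aligned)
3..4  -- padding (1B)
4..8  layer  (4B, 2-aligned)
8..16  width  (8B, 2-aligned)
16..18  mip_level  (2B, 2-aligned)
18..28  stride  (10B, 2-aligned)
28..29  channels  (1B, 1-aligned)
29..30  -- tail padding (1B)
sizeof = 30, alignof = 2
data bytes 28, size 30 → padding 2

2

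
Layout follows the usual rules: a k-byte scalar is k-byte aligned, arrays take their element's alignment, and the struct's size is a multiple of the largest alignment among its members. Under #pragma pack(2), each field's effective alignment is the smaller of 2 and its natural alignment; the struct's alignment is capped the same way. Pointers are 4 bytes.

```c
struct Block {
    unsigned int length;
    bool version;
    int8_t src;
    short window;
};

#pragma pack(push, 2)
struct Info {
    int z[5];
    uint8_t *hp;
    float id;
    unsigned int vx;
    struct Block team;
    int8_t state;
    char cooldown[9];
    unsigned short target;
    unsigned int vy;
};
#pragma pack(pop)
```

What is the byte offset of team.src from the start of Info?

Block: length at 0 (size 4, align 4) → ends 4; version at 4 (size 1, align 1) → ends 5; src at 5 (size 1, align 1) → ends 6; window at 6 (size 2, align 2) → ends 8; total 8 bytes, alignment 4
z at 0 (size 20, align 2) → ends 20
hp at 20 (size 4, align 2) → ends 24
id at 24 (size 4, align 2) → ends 28
vx at 28 (size 4, align 2) → ends 32
team at 32 (size 8, align 2) → ends 40
within Block: src at 5
32 + 5 = 37

37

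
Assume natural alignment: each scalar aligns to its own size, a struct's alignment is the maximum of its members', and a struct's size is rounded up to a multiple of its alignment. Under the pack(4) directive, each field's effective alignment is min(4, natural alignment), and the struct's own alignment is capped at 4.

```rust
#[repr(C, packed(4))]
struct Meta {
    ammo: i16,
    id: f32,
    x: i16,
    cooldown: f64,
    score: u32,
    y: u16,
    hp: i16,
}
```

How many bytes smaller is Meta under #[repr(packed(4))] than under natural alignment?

4

natural layout:
  0..2  ammo  (2B, 2-aligned)
  2..4  -- padding (2B)
  4..8  id  (4B, 4-aligned)
  8..10  x  (2B, 2-aligned)
  10..16  -- padding (6B)
  16..24  cooldown  (8B, 8-aligned)
  24..28  score  (4B, 4-aligned)
  28..30  y  (2B, 2-aligned)
  30..32  hp  (2B, 2-aligned)
  sizeof = 32, alignof = 8
packed(4) layout:
  0..2  ammo  (2B, 2-aligned)
  2..4  -- padding (2B)
  4..8  id  (4B, 4-aligned)
  8..10  x  (2B, 2-aligned)
  10..12  -- padding (2B)
  12..20  cooldown  (8B, 4-aligned)
  20..24  score  (4B, 4-aligned)
  24..26  y  (2B, 2-aligned)
  26..28  hp  (2B, 2-aligned)
  sizeof = 28, alignof = 4
32 − 28 = 4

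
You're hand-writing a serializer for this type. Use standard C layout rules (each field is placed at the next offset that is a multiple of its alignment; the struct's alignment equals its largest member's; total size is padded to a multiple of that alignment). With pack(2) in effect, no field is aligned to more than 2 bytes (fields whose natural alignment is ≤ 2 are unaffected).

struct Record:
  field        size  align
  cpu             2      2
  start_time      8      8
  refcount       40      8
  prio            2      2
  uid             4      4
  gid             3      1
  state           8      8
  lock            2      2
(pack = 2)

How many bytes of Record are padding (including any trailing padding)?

1

@0: cpu [2B, align 2] → 2
@2: start_time [8B, align 2] → 10
@10: refcount [40B, align 2] → 50
@50: prio [2B, align 2] → 52
@52: uid [4B, align 2] → 56
@56: gid [3B, align 1] → 59
+1 pad (align 2)
@60: state [8B, align 2] → 68
@68: lock [2B, align 2] → 70
size 70, align 2
data bytes 69, size 70 → padding 1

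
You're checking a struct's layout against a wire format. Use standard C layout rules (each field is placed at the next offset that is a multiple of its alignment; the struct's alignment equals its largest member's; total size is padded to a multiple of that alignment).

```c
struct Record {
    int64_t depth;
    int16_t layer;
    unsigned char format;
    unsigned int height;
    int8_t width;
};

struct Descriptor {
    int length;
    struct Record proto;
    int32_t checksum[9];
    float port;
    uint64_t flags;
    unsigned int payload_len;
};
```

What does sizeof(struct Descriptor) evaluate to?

88 bytes

Record: 0..8  depth  (8B, 8-aligned); 8..10  layer  (2B, 2-aligned); 10..11  format  (1B, 1-aligned); 11..12  -- padding (1B); 12..16  height  (4B, 4-aligned); 16..17  width  (1B, 1-aligned); 17..24  -- tail padding (7B); sizeof = 24, alignof = 8
0..4  length  (4B, 4-aligned)
4..8  -- padding (4B)
8..32  proto  (24B, 8-aligned)
32..68  checksum  (36B, 4-aligned)
68..72  port  (4B, 4-aligned)
72..80  flags  (8B, 8-aligned)
80..84  payload_len  (4B, 4-aligned)
84..88  -- tail padding (4B)
sizeof = 88, alignof = 8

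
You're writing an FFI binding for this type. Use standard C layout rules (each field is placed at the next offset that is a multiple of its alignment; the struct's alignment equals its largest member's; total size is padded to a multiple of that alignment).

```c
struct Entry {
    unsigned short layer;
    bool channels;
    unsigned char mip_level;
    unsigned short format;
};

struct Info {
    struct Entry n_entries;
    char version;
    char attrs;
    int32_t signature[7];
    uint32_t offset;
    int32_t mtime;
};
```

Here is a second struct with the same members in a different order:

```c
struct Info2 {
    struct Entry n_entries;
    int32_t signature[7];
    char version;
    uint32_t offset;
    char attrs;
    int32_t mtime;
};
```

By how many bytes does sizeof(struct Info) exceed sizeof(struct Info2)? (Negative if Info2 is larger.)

Entry: layer at 0 (size 2, align 2) → ends 2; channels at 2 (size 1, align 1) → ends 3; mip_level at 3 (size 1, align 1) → ends 4; format at 4 (size 2, align 2) → ends 6; total 6 bytes, alignment 2
n_entries at 0 (size 6, align 2) → ends 6
version at 6 (size 1, align 1) → ends 7
attrs at 7 (size 1, align 1) → ends 8
signature at 8 (size 28, align 4) → ends 36
offset at 36 (size 4, align 4) → ends 40
mtime at 40 (size 4, align 4) → ends 44
total 44 bytes, alignment 4
— Info2 —
n_entries at 0 (size 6, align 2) → ends 6
pad 2 to align 4 for signature
signature at 8 (size 28, align 4) → ends 36
version at 36 (size 1, align 1) → ends 37
pad 3 to align 4 for offset
offset at 40 (size 4, align 4) → ends 44
attrs at 44 (size 1, align 1) → ends 45
pad 3 to align 4 for mtime
mtime at 48 (size 4, align 4) → ends 52
total 52 bytes, alignment 4
44 − 52 = -8

-8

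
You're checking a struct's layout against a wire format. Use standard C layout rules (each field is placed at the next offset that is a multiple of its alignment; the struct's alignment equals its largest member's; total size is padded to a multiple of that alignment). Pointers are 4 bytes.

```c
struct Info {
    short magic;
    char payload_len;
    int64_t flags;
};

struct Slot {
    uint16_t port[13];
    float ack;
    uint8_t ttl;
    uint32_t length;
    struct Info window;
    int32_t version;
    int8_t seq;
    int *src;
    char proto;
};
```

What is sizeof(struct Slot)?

72

Info: @0: magic [2B, align 2] → 2; @2: payload_len [1B, align 1] → 3; +5 pad (align 8); @8: flags [8B, align 8] → 16; size 16, align 8
@0: port [26B, align 2] → 26
+2 pad (align 4)
@28: ack [4B, align 4] → 32
@32: ttl [1B, align 1] → 33
+3 pad (align 4)
@36: length [4B, align 4] → 40
@40: window [16B, align 8] → 56
@56: version [4B, align 4] → 60
@60: seq [1B, align 1] → 61
+3 pad (align 4)
@64: src [4B, align 4] → 68
@68: proto [1B, align 1] → 69
+3 tail pad (align 8)
size 72, align 8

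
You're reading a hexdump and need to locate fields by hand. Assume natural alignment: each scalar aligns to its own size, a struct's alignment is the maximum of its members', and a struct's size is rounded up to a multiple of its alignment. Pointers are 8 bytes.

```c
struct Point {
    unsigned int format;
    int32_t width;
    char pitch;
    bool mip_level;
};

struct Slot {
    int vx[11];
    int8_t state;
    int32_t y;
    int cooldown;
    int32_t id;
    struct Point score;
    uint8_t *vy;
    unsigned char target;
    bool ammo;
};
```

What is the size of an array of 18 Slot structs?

Point: 0..4  format  (4B, 4-aligned); 4..8  width  (4B, 4-aligned); 8..9  pitch  (1B, 1-aligned); 9..10  mip_level  (1B, 1-aligned); 10..12  -- tail padding (2B); sizeof = 12, alignof = 4
0..44  vx  (44B, 4-aligned)
44..45  state  (1B, 1-aligned)
45..48  -- padding (3B)
48..52  y  (4B, 4-aligned)
52..56  cooldown  (4B, 4-aligned)
56..60  id  (4B, 4-aligned)
60..72  score  (12B, 4-aligned)
72..80  vy  (8B, 8-aligned)
80..81  target  (1B, 1-aligned)
81..82  ammo  (1B, 1-aligned)
82..88  -- tail padding (6B)
sizeof = 88, alignof = 8
array of 18: 18 × 88 = 1584

1584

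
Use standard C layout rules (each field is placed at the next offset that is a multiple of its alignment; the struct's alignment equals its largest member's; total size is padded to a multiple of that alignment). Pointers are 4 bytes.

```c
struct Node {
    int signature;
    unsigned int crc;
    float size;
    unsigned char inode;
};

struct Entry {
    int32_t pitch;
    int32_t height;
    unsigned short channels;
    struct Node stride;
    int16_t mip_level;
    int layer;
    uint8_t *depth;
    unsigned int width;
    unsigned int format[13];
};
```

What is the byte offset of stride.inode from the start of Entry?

24

Node: signature at 0 (size 4, align 4) → ends 4; crc at 4 (size 4, align 4) → ends 8; size at 8 (size 4, align 4) → ends 12; inode at 12 (size 1, align 1) → ends 13; tail pad 3 to reach multiple of 4; total 16 bytes, alignment 4
pitch at 0 (size 4, align 4) → ends 4
height at 4 (size 4, align 4) → ends 8
channels at 8 (size 2, align 2) → ends 10
pad 2 to align 4 for stride
stride at 12 (size 16, align 4) → ends 28
within Node: inode at 12
12 + 12 = 24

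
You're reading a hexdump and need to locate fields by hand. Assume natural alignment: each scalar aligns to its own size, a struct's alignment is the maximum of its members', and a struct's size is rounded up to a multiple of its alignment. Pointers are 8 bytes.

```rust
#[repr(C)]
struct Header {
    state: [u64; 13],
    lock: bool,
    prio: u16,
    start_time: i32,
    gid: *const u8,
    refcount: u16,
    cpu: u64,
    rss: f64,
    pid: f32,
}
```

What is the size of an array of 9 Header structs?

1368

state at 0 (size 104, align 8) → ends 104
lock at 104 (size 1, align 1) → ends 105
pad 1 to align 2 for prio
prio at 106 (size 2, align 2) → ends 108
start_time at 108 (size 4, align 4) → ends 112
gid at 112 (size 8, align 8) → ends 120
refcount at 120 (size 2, align 2) → ends 122
pad 6 to align 8 for cpu
cpu at 128 (size 8, align 8) → ends 136
rss at 136 (size 8, align 8) → ends 144
pid at 144 (size 4, align 4) → ends 148
tail pad 4 to reach multiple of 8
total 152 bytes, alignment 8
array of 9: 9 × 152 = 1368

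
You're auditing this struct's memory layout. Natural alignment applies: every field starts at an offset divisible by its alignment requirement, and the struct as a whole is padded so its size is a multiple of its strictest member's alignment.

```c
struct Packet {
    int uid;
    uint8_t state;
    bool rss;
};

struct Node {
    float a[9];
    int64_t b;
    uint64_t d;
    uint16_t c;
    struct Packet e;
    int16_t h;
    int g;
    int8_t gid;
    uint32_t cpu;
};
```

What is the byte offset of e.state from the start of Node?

64

Packet: uid at 0 (size 4, align 4) → ends 4; state at 4 (size 1, align 1) → ends 5; rss at 5 (size 1, align 1) → ends 6; tail pad 2 to reach multiple of 4; total 8 bytes, alignment 4
a at 0 (size 36, align 4) → ends 36
pad 4 to align 8 for b
b at 40 (size 8, align 8) → ends 48
d at 48 (size 8, align 8) → ends 56
c at 56 (size 2, align 2) → ends 58
pad 2 to align 4 for e
e at 60 (size 8, align 4) → ends 68
within Packet: state at 4
60 + 4 = 64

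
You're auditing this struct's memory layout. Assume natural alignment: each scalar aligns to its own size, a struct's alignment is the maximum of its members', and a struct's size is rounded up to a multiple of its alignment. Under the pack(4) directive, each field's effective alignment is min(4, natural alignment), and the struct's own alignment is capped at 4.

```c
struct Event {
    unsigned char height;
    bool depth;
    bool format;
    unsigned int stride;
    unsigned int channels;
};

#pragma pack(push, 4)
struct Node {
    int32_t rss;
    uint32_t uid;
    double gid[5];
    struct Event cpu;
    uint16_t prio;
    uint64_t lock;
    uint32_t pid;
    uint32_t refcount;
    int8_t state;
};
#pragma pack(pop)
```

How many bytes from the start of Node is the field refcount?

76

Event: height at 0 (size 1, align 1) → ends 1; depth at 1 (size 1, align 1) → ends 2; format at 2 (size 1, align 1) → ends 3; pad 1 to align 4 for stride; stride at 4 (size 4, align 4) → ends 8; channels at 8 (size 4, align 4) → ends 12; total 12 bytes, alignment 4
rss at 0 (size 4, align 4) → ends 4
uid at 4 (size 4, align 4) → ends 8
gid at 8 (size 40, align 4) → ends 48
cpu at 48 (size 12, align 4) → ends 60
prio at 60 (size 2, align 2) → ends 62
pad 2 to align 4 for lock
lock at 64 (size 8, align 4) → ends 72
pid at 72 (size 4, align 4) → ends 76
refcount at 76 (size 4, align 4) → ends 80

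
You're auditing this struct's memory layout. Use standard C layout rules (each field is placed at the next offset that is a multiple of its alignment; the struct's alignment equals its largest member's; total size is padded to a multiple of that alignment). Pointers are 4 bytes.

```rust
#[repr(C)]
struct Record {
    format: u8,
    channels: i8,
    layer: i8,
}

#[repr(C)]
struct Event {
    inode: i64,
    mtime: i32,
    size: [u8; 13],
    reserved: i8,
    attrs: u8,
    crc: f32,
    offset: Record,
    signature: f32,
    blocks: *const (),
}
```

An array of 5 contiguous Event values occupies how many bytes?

Record: @0: format [1B, align 1] → 1; @1: channels [1B, align 1] → 2; @2: layer [1B, align 1] → 3; size 3, align 1
@0: inode [8B, align 8] → 8
@8: mtime [4B, align 4] → 12
@12: size [13B, align 1] → 25
@25: reserved [1B, align 1] → 26
@26: attrs [1B, align 1] → 27
+1 pad (align 4)
@28: crc [4B, align 4] → 32
@32: offset [3B, align 1] → 35
+1 pad (align 4)
@36: signature [4B, align 4] → 40
@40: blocks [4B, align 4] → 44
+4 tail pad (align 8)
size 48, align 8
array of 5: 5 × 48 = 240

240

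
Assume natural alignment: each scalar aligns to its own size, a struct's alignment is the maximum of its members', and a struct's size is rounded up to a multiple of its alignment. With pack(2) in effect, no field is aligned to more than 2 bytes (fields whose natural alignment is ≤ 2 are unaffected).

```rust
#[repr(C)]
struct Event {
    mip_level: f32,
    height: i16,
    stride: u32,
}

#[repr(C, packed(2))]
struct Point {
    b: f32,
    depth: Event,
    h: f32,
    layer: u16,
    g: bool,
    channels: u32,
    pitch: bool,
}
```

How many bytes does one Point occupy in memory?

Event: mip_level at 0 (size 4, align 4) → ends 4; height at 4 (size 2, align 2) → ends 6; pad 2 to align 4 for stride; stride at 8 (size 4, align 4) → ends 12; total 12 bytes, alignment 4
b at 0 (size 4, align 2) → ends 4
depth at 4 (size 12, align 2) → ends 16
h at 16 (size 4, align 2) → ends 20
layer at 20 (size 2, align 2) → ends 22
g at 22 (size 1, align 1) → ends 23
pad 1 to align 2 for channels
channels at 24 (size 4, align 2) → ends 28
pitch at 28 (size 1, align 1) → ends 29
tail pad 1 to reach multiple of 2
total 30 bytes, alignment 2

30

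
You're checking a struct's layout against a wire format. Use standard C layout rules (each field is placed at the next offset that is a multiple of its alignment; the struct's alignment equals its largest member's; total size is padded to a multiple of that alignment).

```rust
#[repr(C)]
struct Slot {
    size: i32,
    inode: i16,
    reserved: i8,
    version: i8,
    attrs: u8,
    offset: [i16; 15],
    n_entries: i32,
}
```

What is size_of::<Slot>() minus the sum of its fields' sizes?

1

@0: size [4B, align 4] → 4
@4: inode [2B, align 2] → 6
@6: reserved [1B, align 1] → 7
@7: version [1B, align 1] → 8
@8: attrs [1B, align 1] → 9
+1 pad (align 2)
@10: offset [30B, align 2] → 40
@40: n_entries [4B, align 4] → 44
size 44, align 4
data bytes 43, size 44 → padding 1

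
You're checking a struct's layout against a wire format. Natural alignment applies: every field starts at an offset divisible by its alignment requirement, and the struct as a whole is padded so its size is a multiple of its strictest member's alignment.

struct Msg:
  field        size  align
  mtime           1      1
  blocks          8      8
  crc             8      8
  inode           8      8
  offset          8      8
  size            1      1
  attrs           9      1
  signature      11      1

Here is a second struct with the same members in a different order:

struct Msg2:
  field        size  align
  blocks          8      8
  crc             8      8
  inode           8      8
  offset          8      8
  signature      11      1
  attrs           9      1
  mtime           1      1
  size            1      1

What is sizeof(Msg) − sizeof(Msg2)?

8

mtime at 0 (size 1, align 1) → ends 1
pad 7 to align 8 for blocks
blocks at 8 (size 8, align 8) → ends 16
crc at 16 (size 8, align 8) → ends 24
inode at 24 (size 8, align 8) → ends 32
offset at 32 (size 8, align 8) → ends 40
size at 40 (size 1, align 1) → ends 41
attrs at 41 (size 9, align 1) → ends 50
signature at 50 (size 11, align 1) → ends 61
tail pad 3 to reach multiple of 8
total 64 bytes, alignment 8
— Msg2 —
blocks at 0 (size 8, align 8) → ends 8
crc at 8 (size 8, align 8) → ends 16
inode at 16 (size 8, align 8) → ends 24
offset at 24 (size 8, align 8) → ends 32
signature at 32 (size 11, align 1) → ends 43
attrs at 43 (size 9, align 1) → ends 52
mtime at 52 (size 1, align 1) → ends 53
size at 53 (size 1, align 1) → ends 54
tail pad 2 to reach multiple of 8
total 56 bytes, alignment 8
64 − 56 = 8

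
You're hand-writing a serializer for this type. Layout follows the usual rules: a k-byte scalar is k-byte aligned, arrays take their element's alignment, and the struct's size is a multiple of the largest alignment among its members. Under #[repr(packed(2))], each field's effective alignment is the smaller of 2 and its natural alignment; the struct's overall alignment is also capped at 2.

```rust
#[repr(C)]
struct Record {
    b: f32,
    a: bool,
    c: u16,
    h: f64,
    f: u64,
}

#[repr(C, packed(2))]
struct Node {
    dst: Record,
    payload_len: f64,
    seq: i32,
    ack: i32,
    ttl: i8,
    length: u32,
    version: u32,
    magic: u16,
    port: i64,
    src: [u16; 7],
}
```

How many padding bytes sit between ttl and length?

Record: b at 0 (size 4, align 4) → ends 4; a at 4 (size 1, align 1) → ends 5; pad 1 to align 2 for c; c at 6 (size 2, align 2) → ends 8; h at 8 (size 8, align 8) → ends 16; f at 16 (size 8, align 8) → ends 24; total 24 bytes, alignment 8
dst at 0 (size 24, align 2) → ends 24
payload_len at 24 (size 8, align 2) → ends 32
seq at 32 (size 4, align 2) → ends 36
ack at 36 (size 4, align 2) → ends 40
ttl at 40 (size 1, align 1) → ends 41
pad 1 to align 2 for length
length at 42 (size 4, align 2) → ends 46

1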